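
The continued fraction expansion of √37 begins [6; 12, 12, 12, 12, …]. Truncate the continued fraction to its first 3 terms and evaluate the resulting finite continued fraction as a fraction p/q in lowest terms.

Start with 12.
12 + 1/(12/1) = 12 + 1/12 = 145/12
6 + 1/(145/12) = 6 + 12/145 = 882/145

882/145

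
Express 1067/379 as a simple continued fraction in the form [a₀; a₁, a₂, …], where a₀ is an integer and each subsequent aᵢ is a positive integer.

Apply division with remainder until the remainder is 0:
1067 = 2·379 + 309, so a_0 = 2
379 = 1·309 + 70, so a_1 = 1
309 = 4·70 + 29, so a_2 = 4
70 = 2·29 + 12, so a_3 = 2
29 = 2·12 + 5, so a_4 = 2
12 = 2·5 + 2, so a_5 = 2
5 = 2·2 + 1, so a_6 = 2
2 = 2·1 + 0, so a_7 = 2

[2; 1, 4, 2, 2, 2, 2, 2]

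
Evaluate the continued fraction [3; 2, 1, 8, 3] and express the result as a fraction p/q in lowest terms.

271/81

Build up convergents one term at a time:
a_0 = 3: 3/1
a_1 = 2: 7/2
a_2 = 1: 10/3
a_3 = 8: 87/26
a_4 = 3: 271/81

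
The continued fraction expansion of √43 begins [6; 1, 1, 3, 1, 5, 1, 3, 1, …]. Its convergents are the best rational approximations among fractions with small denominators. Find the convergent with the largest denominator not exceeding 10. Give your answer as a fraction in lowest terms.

a_0 = 6: 6/1  (≤ bound)
a_1 = 1: 7/1  (≤ bound)
a_2 = 1: 13/2  (≤ bound)
a_3 = 3: 46/7  (≤ bound)
a_4 = 1: 59/9  (≤ bound)
a_5 = 5: 341/52  (> 10, stop)

59/9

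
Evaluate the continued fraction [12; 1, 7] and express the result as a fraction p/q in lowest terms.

Starting at the tail and folding back:
Start with 7.
1 + 1/(7/1) = 1 + 1/7 = 8/7
12 + 1/(8/7) = 12 + 7/8 = 103/8

103/8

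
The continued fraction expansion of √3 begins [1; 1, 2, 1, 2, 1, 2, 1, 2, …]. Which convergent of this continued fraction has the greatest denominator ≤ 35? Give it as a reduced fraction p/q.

26/15

a_0 = 1: 1/1  (≤ bound)
a_1 = 1: 2/1  (≤ bound)
a_2 = 2: 5/3  (≤ bound)
a_3 = 1: 7/4  (≤ bound)
a_4 = 2: 19/11  (≤ bound)
a_5 = 1: 26/15  (≤ bound)
a_6 = 2: 71/41  (> 35, stop)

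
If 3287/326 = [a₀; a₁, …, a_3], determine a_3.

3287 ÷ 326 → quotient 10, remainder 27
326 ÷ 27 → quotient 12, remainder 2
27 ÷ 2 → quotient 13, remainder 1
2 ÷ 1 → quotient 2, remainder 0

2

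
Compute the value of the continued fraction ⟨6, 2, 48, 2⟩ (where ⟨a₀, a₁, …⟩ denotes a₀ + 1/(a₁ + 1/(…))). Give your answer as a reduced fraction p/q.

a_0 = 6: 6/1
a_1 = 2: 13/2
a_2 = 48: 630/97
a_3 = 2: 1273/196

1273/196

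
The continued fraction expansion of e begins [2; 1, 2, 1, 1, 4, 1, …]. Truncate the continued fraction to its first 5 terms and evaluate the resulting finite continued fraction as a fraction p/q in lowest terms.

Build up convergents one term at a time:
a_0 = 2: 2/1
a_1 = 1: 3/1
a_2 = 2: 8/3
a_3 = 1: 11/4
a_4 = 1: 19/7

19/7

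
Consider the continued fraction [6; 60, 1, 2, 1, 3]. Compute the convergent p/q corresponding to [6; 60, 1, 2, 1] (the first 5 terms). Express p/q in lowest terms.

a_0 = 6: 6/1
a_1 = 60: 361/60
a_2 = 1: 367/61
a_3 = 2: 1095/182
a_4 = 1: 1462/243

1462/243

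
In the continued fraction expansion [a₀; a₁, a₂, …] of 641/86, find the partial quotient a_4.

7

641 = 7·86 + 39, so a_0 = 7
86 = 2·39 + 8, so a_1 = 2
39 = 4·8 + 7, so a_2 = 4
8 = 1·7 + 1, so a_3 = 1
7 = 7·1 + 0, so a_4 = 7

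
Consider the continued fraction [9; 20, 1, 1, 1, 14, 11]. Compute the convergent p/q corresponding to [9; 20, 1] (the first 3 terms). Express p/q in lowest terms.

190/21

Collapse the nested fraction from the inside out:
Start with 1.
20 + 1/(1/1) = 20 + 1/1 = 21/1
9 + 1/(21/1) = 9 + 1/21 = 190/21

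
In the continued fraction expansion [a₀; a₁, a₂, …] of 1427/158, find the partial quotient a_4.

2

1427 ÷ 158 → quotient 9, remainder 5
158 ÷ 5 → quotient 31, remainder 3
5 ÷ 3 → quotient 1, remainder 2
3 ÷ 2 → quotient 1, remainder 1
2 ÷ 1 → quotient 2, remainder 0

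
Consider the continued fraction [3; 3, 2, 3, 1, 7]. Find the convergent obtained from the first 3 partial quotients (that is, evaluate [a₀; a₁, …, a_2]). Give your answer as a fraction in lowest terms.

23/7

Start with 2.
3 + 1/(2/1) = 3 + 1/2 = 7/2
3 + 1/(7/2) = 3 + 2/7 = 23/7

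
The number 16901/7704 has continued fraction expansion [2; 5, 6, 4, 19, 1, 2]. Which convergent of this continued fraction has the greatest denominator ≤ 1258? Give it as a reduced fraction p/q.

283/129

List convergents until the denominator exceeds the bound:
a_0 = 2: 2/1  (≤ bound)
a_1 = 5: 11/5  (≤ bound)
a_2 = 6: 68/31  (≤ bound)
a_3 = 4: 283/129  (≤ bound)
a_4 = 19: 5445/2482  (> 1258, stop)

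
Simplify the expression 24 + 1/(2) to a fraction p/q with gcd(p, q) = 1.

Start with 2.
24 + 1/(2/1) = 24 + 1/2 = 49/2

49/2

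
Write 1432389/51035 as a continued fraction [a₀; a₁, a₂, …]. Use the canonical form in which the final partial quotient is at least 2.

1432389 = 28·51035 + 3409, so a_0 = 28
51035 = 14·3409 + 3309, so a_1 = 14
3409 = 1·3309 + 100, so a_2 = 1
3309 = 33·100 + 9, so a_3 = 33
100 = 11·9 + 1, so a_4 = 11
9 = 9·1 + 0, so a_5 = 9

[28; 14, 1, 33, 11, 9]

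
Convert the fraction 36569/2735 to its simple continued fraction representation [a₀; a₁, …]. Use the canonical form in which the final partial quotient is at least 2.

[13; 2, 1, 2, 3, 3, 3, 9]

Apply division with remainder until the remainder is 0:
36569 = 13·2735 + 1014, so a_0 = 13
2735 = 2·1014 + 707, so a_1 = 2
1014 = 1·707 + 307, so a_2 = 1
707 = 2·307 + 93, so a_3 = 2
307 = 3·93 + 28, so a_4 = 3
93 = 3·28 + 9, so a_5 = 3
28 = 3·9 + 1, so a_6 = 3
9 = 9·1 + 0, so a_7 = 9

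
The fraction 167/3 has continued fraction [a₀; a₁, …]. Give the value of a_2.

2

Apply division with remainder until the remainder is 0:
167 ÷ 3 → quotient 55, remainder 2
3 ÷ 2 → quotient 1, remainder 1
2 ÷ 1 → quotient 2, remainder 0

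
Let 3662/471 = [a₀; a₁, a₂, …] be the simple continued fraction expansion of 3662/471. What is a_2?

⌊3662/471⌋ = 7, remainder 365
⌊471/365⌋ = 1, remainder 106
⌊365/106⌋ = 3, remainder 47

3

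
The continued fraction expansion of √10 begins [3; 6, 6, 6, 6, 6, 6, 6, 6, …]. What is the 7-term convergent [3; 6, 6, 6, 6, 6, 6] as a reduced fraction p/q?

Starting at the tail and folding back:
Start with 6.
6 + 1/(6/1) = 6 + 1/6 = 37/6
6 + 1/(37/6) = 6 + 6/37 = 228/37
6 + 1/(228/37) = 6 + 37/228 = 1405/228
6 + 1/(1405/228) = 6 + 228/1405 = 8658/1405
6 + 1/(8658/1405) = 6 + 1405/8658 = 53353/8658
3 + 1/(53353/8658) = 3 + 8658/53353 = 168717/53353

168717/53353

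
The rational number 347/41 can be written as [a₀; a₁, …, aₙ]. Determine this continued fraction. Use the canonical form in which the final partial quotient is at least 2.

[8; 2, 6, 3]

Apply division with remainder until the remainder is 0:
347 ÷ 41 → quotient 8, remainder 19
41 ÷ 19 → quotient 2, remainder 3
19 ÷ 3 → quotient 6, remainder 1
3 ÷ 1 → quotient 3, remainder 0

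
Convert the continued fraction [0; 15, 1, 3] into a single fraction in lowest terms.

a_0 = 0: 0/1
a_1 = 15: 1/15
a_2 = 1: 1/16
a_3 = 3: 4/63

4/63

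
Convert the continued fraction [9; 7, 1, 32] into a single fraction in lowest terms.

2400/263

Starting at the tail and folding back:
Start with 32.
1 + 1/(32/1) = 1 + 1/32 = 33/32
7 + 1/(33/32) = 7 + 32/33 = 263/33
9 + 1/(263/33) = 9 + 33/263 = 2400/263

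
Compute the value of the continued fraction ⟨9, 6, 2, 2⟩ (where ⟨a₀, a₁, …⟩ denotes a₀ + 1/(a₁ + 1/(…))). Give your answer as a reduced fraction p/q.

293/32

Work from the innermost term outward:
Start with 2.
2 + 1/(2/1) = 2 + 1/2 = 5/2
6 + 1/(5/2) = 6 + 2/5 = 32/5
9 + 1/(32/5) = 9 + 5/32 = 293/32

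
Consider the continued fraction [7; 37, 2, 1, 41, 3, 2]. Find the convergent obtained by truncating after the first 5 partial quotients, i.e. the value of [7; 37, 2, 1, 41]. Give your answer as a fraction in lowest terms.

Start with 41.
1 + 1/(41/1) = 1 + 1/41 = 42/41
2 + 1/(42/41) = 2 + 41/42 = 125/42
37 + 1/(125/42) = 37 + 42/125 = 4667/125
7 + 1/(4667/125) = 7 + 125/4667 = 32794/4667

32794/4667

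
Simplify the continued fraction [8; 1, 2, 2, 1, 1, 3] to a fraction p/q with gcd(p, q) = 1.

531/61

Collapse the nested fraction from the inside out:
Start with 3.
1 + 1/(3/1) = 1 + 1/3 = 4/3
1 + 1/(4/3) = 1 + 3/4 = 7/4
2 + 1/(7/4) = 2 + 4/7 = 18/7
2 + 1/(18/7) = 2 + 7/18 = 43/18
1 + 1/(43/18) = 1 + 18/43 = 61/43
8 + 1/(61/43) = 8 + 43/61 = 531/61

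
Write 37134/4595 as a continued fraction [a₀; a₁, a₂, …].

[8; 12, 3, 2, 53]

Apply division with remainder until the remainder is 0:
37134 ÷ 4595 → quotient 8, remainder 374
4595 ÷ 374 → quotient 12, remainder 107
374 ÷ 107 → quotient 3, remainder 53
107 ÷ 53 → quotient 2, remainder 1
53 ÷ 1 → quotient 53, remainder 0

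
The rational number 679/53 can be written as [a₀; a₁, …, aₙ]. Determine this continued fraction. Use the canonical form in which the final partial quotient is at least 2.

[12; 1, 4, 3, 3]

Repeatedly divide and take the remainder:
⌊679/53⌋ = 12, remainder 43
⌊53/43⌋ = 1, remainder 10
⌊43/10⌋ = 4, remainder 3
⌊10/3⌋ = 3, remainder 1
⌊3/1⌋ = 3, remainder 0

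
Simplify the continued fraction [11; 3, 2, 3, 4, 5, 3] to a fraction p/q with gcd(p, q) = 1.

19421/1720

a_0 = 11: 11/1
a_1 = 3: 34/3
a_2 = 2: 79/7
a_3 = 3: 271/24
a_4 = 4: 1163/103
a_5 = 5: 6086/539
a_6 = 3: 19421/1720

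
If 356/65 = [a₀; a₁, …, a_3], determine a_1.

⌊356/65⌋ = 5, remainder 31
⌊65/31⌋ = 2, remainder 3

2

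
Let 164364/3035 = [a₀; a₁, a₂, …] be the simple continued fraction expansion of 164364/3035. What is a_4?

Repeatedly divide and take the remainder:
164364 ÷ 3035 → quotient 54, remainder 474
3035 ÷ 474 → quotient 6, remainder 191
474 ÷ 191 → quotient 2, remainder 92
191 ÷ 92 → quotient 2, remainder 7
92 ÷ 7 → quotient 13, remainder 1

13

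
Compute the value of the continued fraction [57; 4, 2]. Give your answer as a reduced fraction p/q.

515/9

Start with 2.
4 + 1/(2/1) = 4 + 1/2 = 9/2
57 + 1/(9/2) = 57 + 2/9 = 515/9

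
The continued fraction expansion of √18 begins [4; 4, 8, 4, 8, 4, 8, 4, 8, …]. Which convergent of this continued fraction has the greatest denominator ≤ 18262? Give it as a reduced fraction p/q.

19601/4620

a_0 = 4: 4/1  (≤ bound)
a_1 = 4: 17/4  (≤ bound)
a_2 = 8: 140/33  (≤ bound)
a_3 = 4: 577/136  (≤ bound)
a_4 = 8: 4756/1121  (≤ bound)
a_5 = 4: 19601/4620  (≤ bound)
a_6 = 8: 161564/38081  (> 18262, stop)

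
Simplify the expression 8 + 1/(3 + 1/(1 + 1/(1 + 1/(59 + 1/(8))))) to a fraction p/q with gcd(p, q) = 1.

Starting at the tail and folding back:
Start with 8.
59 + 1/(8/1) = 59 + 1/8 = 473/8
1 + 1/(473/8) = 1 + 8/473 = 481/473
1 + 1/(481/473) = 1 + 473/481 = 954/481
3 + 1/(954/481) = 3 + 481/954 = 3343/954
8 + 1/(3343/954) = 8 + 954/3343 = 27698/3343

27698/3343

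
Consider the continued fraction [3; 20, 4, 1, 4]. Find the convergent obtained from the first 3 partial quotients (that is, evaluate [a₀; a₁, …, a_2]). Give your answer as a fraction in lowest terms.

a_0 = 3: 3/1
a_1 = 20: 61/20
a_2 = 4: 247/81

247/81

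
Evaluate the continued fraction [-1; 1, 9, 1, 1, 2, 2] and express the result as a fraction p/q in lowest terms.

Start with 2.
2 + 1/(2/1) = 2 + 1/2 = 5/2
1 + 1/(5/2) = 1 + 2/5 = 7/5
1 + 1/(7/5) = 1 + 5/7 = 12/7
9 + 1/(12/7) = 9 + 7/12 = 115/12
1 + 1/(115/12) = 1 + 12/115 = 127/115
-1 + 1/(127/115) = -1 + 115/127 = -12/127

-12/127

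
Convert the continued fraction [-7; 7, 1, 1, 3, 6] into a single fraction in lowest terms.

Build up convergents one term at a time:
a_0 = -7: -7/1
a_1 = 7: -48/7
a_2 = 1: -55/8
a_3 = 1: -103/15
a_4 = 3: -364/53
a_5 = 6: -2287/333

-2287/333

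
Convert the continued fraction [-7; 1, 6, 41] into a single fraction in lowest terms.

Collapse the nested fraction from the inside out:
Start with 41.
6 + 1/(41/1) = 6 + 1/41 = 247/41
1 + 1/(247/41) = 1 + 41/247 = 288/247
-7 + 1/(288/247) = -7 + 247/288 = -1769/288

-1769/288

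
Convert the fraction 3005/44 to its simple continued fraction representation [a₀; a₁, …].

Apply division with remainder until the remainder is 0:
⌊3005/44⌋ = 68, remainder 13
⌊44/13⌋ = 3, remainder 5
⌊13/5⌋ = 2, remainder 3
⌊5/3⌋ = 1, remainder 2
⌊3/2⌋ = 1, remainder 1
⌊2/1⌋ = 2, remainder 0

[68; 3, 2, 1, 1, 2]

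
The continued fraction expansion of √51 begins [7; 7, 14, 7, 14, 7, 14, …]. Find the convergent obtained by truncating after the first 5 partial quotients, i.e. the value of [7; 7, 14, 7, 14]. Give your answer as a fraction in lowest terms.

Compute successive convergents:
a_0 = 7: 7/1
a_1 = 7: 50/7
a_2 = 14: 707/99
a_3 = 7: 4999/700
a_4 = 14: 70693/9899

70693/9899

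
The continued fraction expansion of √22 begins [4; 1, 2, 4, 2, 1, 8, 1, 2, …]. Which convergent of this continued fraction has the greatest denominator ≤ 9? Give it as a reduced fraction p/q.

14/3

List convergents until the denominator exceeds the bound:
a_0 = 4: 4/1  (≤ bound)
a_1 = 1: 5/1  (≤ bound)
a_2 = 2: 14/3  (≤ bound)
a_3 = 4: 61/13  (> 9, stop)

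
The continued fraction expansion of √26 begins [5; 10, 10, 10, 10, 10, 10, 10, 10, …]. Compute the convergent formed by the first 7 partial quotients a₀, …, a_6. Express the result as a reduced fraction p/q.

Start with 10.
10 + 1/(10/1) = 10 + 1/10 = 101/10
10 + 1/(101/10) = 10 + 10/101 = 1020/101
10 + 1/(1020/101) = 10 + 101/1020 = 10301/1020
10 + 1/(10301/1020) = 10 + 1020/10301 = 104030/10301
10 + 1/(104030/10301) = 10 + 10301/104030 = 1050601/104030
5 + 1/(1050601/104030) = 5 + 104030/1050601 = 5357035/1050601

5357035/1050601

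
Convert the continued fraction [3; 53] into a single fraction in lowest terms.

160/53

Start with 53.
3 + 1/(53/1) = 3 + 1/53 = 160/53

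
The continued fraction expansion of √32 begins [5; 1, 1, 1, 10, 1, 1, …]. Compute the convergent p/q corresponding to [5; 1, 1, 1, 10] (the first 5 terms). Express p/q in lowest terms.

181/32

a_0 = 5: 5/1
a_1 = 1: 6/1
a_2 = 1: 11/2
a_3 = 1: 17/3
a_4 = 10: 181/32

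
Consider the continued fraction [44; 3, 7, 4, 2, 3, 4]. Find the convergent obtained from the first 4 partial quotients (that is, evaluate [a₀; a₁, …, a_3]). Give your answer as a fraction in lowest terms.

4033/91

Collapse the nested fraction from the inside out:
Start with 4.
7 + 1/(4/1) = 7 + 1/4 = 29/4
3 + 1/(29/4) = 3 + 4/29 = 91/29
44 + 1/(91/29) = 44 + 29/91 = 4033/91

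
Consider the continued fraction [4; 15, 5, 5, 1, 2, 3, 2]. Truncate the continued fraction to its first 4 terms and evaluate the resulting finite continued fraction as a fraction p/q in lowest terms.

Start with 5.
5 + 1/(5/1) = 5 + 1/5 = 26/5
15 + 1/(26/5) = 15 + 5/26 = 395/26
4 + 1/(395/26) = 4 + 26/395 = 1606/395

1606/395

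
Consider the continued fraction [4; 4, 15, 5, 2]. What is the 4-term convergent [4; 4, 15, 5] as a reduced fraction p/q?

1312/309

Use the convergent recurrence hₖ = aₖ·hₖ₋₁ + hₖ₋₂ (and likewise for the denominators kₖ):
a_0 = 4: 4/1
a_1 = 4: 17/4
a_2 = 15: 259/61
a_3 = 5: 1312/309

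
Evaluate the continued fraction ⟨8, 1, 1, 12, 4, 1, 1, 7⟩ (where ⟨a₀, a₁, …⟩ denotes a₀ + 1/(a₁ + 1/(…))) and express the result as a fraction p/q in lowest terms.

14739/1730

Start with 7.
1 + 1/(7/1) = 1 + 1/7 = 8/7
1 + 1/(8/7) = 1 + 7/8 = 15/8
4 + 1/(15/8) = 4 + 8/15 = 68/15
12 + 1/(68/15) = 12 + 15/68 = 831/68
1 + 1/(831/68) = 1 + 68/831 = 899/831
1 + 1/(899/831) = 1 + 831/899 = 1730/899
8 + 1/(1730/899) = 8 + 899/1730 = 14739/1730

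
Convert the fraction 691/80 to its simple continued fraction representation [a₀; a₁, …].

[8; 1, 1, 1, 3, 7]

691 = 8·80 + 51, so a_0 = 8
80 = 1·51 + 29, so a_1 = 1
51 = 1·29 + 22, so a_2 = 1
29 = 1·22 + 7, so a_3 = 1
22 = 3·7 + 1, so a_4 = 3
7 = 7·1 + 0, so a_5 = 7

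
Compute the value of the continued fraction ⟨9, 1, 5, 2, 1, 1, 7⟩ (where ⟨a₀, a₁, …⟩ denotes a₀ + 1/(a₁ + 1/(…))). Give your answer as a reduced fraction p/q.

2392/243

Build up convergents one term at a time:
a_0 = 9: 9/1
a_1 = 1: 10/1
a_2 = 5: 59/6
a_3 = 2: 128/13
a_4 = 1: 187/19
a_5 = 1: 315/32
a_6 = 7: 2392/243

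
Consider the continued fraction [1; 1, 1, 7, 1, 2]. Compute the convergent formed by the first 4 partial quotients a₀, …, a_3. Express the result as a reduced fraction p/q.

23/15

a_0 = 1: 1/1
a_1 = 1: 2/1
a_2 = 1: 3/2
a_3 = 7: 23/15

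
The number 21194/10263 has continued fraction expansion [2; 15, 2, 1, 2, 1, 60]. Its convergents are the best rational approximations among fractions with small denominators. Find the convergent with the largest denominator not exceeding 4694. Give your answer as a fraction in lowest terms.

349/169

List convergents until the denominator exceeds the bound:
a_0 = 2: 2/1  (≤ bound)
a_1 = 15: 31/15  (≤ bound)
a_2 = 2: 64/31  (≤ bound)
a_3 = 1: 95/46  (≤ bound)
a_4 = 2: 254/123  (≤ bound)
a_5 = 1: 349/169  (≤ bound)
a_6 = 60: 21194/10263  (> 4694, stop)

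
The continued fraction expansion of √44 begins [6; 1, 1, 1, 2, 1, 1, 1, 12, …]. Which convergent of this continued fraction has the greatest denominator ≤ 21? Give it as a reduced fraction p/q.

126/19

a_0 = 6: 6/1  (≤ bound)
a_1 = 1: 7/1  (≤ bound)
a_2 = 1: 13/2  (≤ bound)
a_3 = 1: 20/3  (≤ bound)
a_4 = 2: 53/8  (≤ bound)
a_5 = 1: 73/11  (≤ bound)
a_6 = 1: 126/19  (≤ bound)
a_7 = 1: 199/30  (> 21, stop)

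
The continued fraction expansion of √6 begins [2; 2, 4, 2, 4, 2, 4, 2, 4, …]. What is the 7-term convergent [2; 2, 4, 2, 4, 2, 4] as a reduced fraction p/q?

a_0 = 2: 2/1
a_1 = 2: 5/2
a_2 = 4: 22/9
a_3 = 2: 49/20
a_4 = 4: 218/89
a_5 = 2: 485/198
a_6 = 4: 2158/881

2158/881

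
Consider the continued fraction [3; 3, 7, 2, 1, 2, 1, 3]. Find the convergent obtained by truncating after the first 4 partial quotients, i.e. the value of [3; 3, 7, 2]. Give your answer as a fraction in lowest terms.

156/47

a_0 = 3: 3/1
a_1 = 3: 10/3
a_2 = 7: 73/22
a_3 = 2: 156/47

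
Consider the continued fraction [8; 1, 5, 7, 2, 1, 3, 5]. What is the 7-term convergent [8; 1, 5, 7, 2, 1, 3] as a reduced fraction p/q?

Start with 3.
1 + 1/(3/1) = 1 + 1/3 = 4/3
2 + 1/(4/3) = 2 + 3/4 = 11/4
7 + 1/(11/4) = 7 + 4/11 = 81/11
5 + 1/(81/11) = 5 + 11/81 = 416/81
1 + 1/(416/81) = 1 + 81/416 = 497/416
8 + 1/(497/416) = 8 + 416/497 = 4392/497

4392/497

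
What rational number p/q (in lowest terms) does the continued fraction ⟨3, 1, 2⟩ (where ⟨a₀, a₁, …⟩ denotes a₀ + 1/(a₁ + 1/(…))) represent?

a_0 = 3: 3/1
a_1 = 1: 4/1
a_2 = 2: 11/3

11/3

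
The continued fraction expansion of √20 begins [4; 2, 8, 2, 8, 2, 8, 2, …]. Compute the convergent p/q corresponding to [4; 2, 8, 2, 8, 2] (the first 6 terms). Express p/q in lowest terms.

Starting at the tail and folding back:
Start with 2.
8 + 1/(2/1) = 8 + 1/2 = 17/2
2 + 1/(17/2) = 2 + 2/17 = 36/17
8 + 1/(36/17) = 8 + 17/36 = 305/36
2 + 1/(305/36) = 2 + 36/305 = 646/305
4 + 1/(646/305) = 4 + 305/646 = 2889/646

2889/646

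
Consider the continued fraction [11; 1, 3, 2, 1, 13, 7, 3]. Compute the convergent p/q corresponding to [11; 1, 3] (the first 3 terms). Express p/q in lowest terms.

47/4

a_0 = 11: 11/1
a_1 = 1: 12/1
a_2 = 3: 47/4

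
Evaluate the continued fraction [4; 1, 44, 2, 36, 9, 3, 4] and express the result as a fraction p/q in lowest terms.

a_0 = 4: 4/1
a_1 = 1: 5/1
a_2 = 44: 224/45
a_3 = 2: 453/91
a_4 = 36: 16532/3321
a_5 = 9: 149241/29980
a_6 = 3: 464255/93261
a_7 = 4: 2006261/403024

2006261/403024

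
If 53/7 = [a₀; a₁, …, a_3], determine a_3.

53 = 7·7 + 4, so a_0 = 7
7 = 1·4 + 3, so a_1 = 1
4 = 1·3 + 1, so a_2 = 1
3 = 3·1 + 0, so a_3 = 3

3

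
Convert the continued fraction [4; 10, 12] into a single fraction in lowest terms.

a_0 = 4: 4/1
a_1 = 10: 41/10
a_2 = 12: 496/121

496/121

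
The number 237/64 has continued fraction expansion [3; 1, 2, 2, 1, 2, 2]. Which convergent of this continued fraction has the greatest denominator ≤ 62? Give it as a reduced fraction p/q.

List convergents until the denominator exceeds the bound:
a_0 = 3: 3/1  (≤ bound)
a_1 = 1: 4/1  (≤ bound)
a_2 = 2: 11/3  (≤ bound)
a_3 = 2: 26/7  (≤ bound)
a_4 = 1: 37/10  (≤ bound)
a_5 = 2: 100/27  (≤ bound)
a_6 = 2: 237/64  (> 62, stop)

100/27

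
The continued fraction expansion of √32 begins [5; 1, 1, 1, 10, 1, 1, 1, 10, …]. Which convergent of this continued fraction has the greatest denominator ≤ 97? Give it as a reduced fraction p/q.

379/67

List convergents until the denominator exceeds the bound:
a_0 = 5: 5/1  (≤ bound)
a_1 = 1: 6/1  (≤ bound)
a_2 = 1: 11/2  (≤ bound)
a_3 = 1: 17/3  (≤ bound)
a_4 = 10: 181/32  (≤ bound)
a_5 = 1: 198/35  (≤ bound)
a_6 = 1: 379/67  (≤ bound)
a_7 = 1: 577/102  (> 97, stop)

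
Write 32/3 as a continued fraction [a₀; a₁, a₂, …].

Apply division with remainder until the remainder is 0:
⌊32/3⌋ = 10, remainder 2
⌊3/2⌋ = 1, remainder 1
⌊2/1⌋ = 2, remainder 0

[10; 1, 2]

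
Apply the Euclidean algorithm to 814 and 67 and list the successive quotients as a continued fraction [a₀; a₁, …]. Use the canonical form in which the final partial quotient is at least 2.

Repeatedly divide and take the remainder:
⌊814/67⌋ = 12, remainder 10
⌊67/10⌋ = 6, remainder 7
⌊10/7⌋ = 1, remainder 3
⌊7/3⌋ = 2, remainder 1
⌊3/1⌋ = 3, remainder 0

[12; 6, 1, 2, 3]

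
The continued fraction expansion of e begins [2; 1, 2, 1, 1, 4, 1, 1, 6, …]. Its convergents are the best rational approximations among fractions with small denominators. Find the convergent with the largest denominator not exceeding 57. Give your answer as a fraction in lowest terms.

a_0 = 2: 2/1  (≤ bound)
a_1 = 1: 3/1  (≤ bound)
a_2 = 2: 8/3  (≤ bound)
a_3 = 1: 11/4  (≤ bound)
a_4 = 1: 19/7  (≤ bound)
a_5 = 4: 87/32  (≤ bound)
a_6 = 1: 106/39  (≤ bound)
a_7 = 1: 193/71  (> 57, stop)

106/39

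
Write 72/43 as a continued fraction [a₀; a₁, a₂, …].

Run the Euclidean algorithm, recording each quotient:
⌊72/43⌋ = 1, remainder 29
⌊43/29⌋ = 1, remainder 14
⌊29/14⌋ = 2, remainder 1
⌊14/1⌋ = 14, remainder 0

[1; 1, 2, 14]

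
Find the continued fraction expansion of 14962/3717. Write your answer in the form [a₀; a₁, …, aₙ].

[4; 39, 1, 1, 5, 2, 1, 2]

14962 = 4·3717 + 94, so a_0 = 4
3717 = 39·94 + 51, so a_1 = 39
94 = 1·51 + 43, so a_2 = 1
51 = 1·43 + 8, so a_3 = 1
43 = 5·8 + 3, so a_4 = 5
8 = 2·3 + 2, so a_5 = 2
3 = 1·2 + 1, so a_6 = 1
2 = 2·1 + 0, so a_7 = 2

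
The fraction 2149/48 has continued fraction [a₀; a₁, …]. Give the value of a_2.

3

2149 ÷ 48 → quotient 44, remainder 37
48 ÷ 37 → quotient 1, remainder 11
37 ÷ 11 → quotient 3, remainder 4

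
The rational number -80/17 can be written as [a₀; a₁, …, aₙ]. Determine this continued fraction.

-80 ÷ 17 → quotient -5, remainder 5
17 ÷ 5 → quotient 3, remainder 2
5 ÷ 2 → quotient 2, remainder 1
2 ÷ 1 → quotient 2, remainder 0

[-5; 3, 2, 2]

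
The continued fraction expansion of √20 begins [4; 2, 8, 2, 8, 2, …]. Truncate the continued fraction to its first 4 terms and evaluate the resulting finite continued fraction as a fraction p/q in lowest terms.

161/36

Start with 2.
8 + 1/(2/1) = 8 + 1/2 = 17/2
2 + 1/(17/2) = 2 + 2/17 = 36/17
4 + 1/(36/17) = 4 + 17/36 = 161/36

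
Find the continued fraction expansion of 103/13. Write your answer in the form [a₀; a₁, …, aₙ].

[7; 1, 12]

103 = 7·13 + 12, so a_0 = 7
13 = 1·12 + 1, so a_1 = 1
12 = 12·1 + 0, so a_2 = 12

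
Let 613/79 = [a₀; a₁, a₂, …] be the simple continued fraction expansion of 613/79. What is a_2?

⌊613/79⌋ = 7, remainder 60
⌊79/60⌋ = 1, remainder 19
⌊60/19⌋ = 3, remainder 3

3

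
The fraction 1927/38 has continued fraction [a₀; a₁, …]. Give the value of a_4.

1927 ÷ 38 → quotient 50, remainder 27
38 ÷ 27 → quotient 1, remainder 11
27 ÷ 11 → quotient 2, remainder 5
11 ÷ 5 → quotient 2, remainder 1
5 ÷ 1 → quotient 5, remainder 0

5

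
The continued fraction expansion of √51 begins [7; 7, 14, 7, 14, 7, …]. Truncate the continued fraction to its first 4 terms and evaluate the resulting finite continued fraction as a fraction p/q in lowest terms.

4999/700

Use the convergent recurrence hₖ = aₖ·hₖ₋₁ + hₖ₋₂ (and likewise for the denominators kₖ):
a_0 = 7: 7/1
a_1 = 7: 50/7
a_2 = 14: 707/99
a_3 = 7: 4999/700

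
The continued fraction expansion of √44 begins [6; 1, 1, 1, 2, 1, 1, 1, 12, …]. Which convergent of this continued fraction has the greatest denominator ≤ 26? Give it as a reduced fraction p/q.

126/19

a_0 = 6: 6/1  (≤ bound)
a_1 = 1: 7/1  (≤ bound)
a_2 = 1: 13/2  (≤ bound)
a_3 = 1: 20/3  (≤ bound)
a_4 = 2: 53/8  (≤ bound)
a_5 = 1: 73/11  (≤ bound)
a_6 = 1: 126/19  (≤ bound)
a_7 = 1: 199/30  (> 26, stop)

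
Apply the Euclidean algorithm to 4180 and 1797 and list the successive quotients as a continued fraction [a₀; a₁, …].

Run the Euclidean algorithm, recording each quotient:
4180 ÷ 1797 → quotient 2, remainder 586
1797 ÷ 586 → quotient 3, remainder 39
586 ÷ 39 → quotient 15, remainder 1
39 ÷ 1 → quotient 39, remainder 0

[2; 3, 15, 39]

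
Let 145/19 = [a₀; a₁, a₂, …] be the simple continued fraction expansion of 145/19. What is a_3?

145 = 7·19 + 12, so a_0 = 7
19 = 1·12 + 7, so a_1 = 1
12 = 1·7 + 5, so a_2 = 1
7 = 1·5 + 2, so a_3 = 1

1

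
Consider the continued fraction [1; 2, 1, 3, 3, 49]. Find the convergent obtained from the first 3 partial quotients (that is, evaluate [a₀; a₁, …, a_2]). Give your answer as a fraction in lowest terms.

4/3

a_0 = 1: 1/1
a_1 = 2: 3/2
a_2 = 1: 4/3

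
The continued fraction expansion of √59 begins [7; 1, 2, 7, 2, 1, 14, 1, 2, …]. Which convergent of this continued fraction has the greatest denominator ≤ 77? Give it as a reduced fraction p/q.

List convergents until the denominator exceeds the bound:
a_0 = 7: 7/1  (≤ bound)
a_1 = 1: 8/1  (≤ bound)
a_2 = 2: 23/3  (≤ bound)
a_3 = 7: 169/22  (≤ bound)
a_4 = 2: 361/47  (≤ bound)
a_5 = 1: 530/69  (≤ bound)
a_6 = 14: 7781/1013  (> 77, stop)

530/69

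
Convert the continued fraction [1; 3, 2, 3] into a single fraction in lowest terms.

a_0 = 1: 1/1
a_1 = 3: 4/3
a_2 = 2: 9/7
a_3 = 3: 31/24

31/24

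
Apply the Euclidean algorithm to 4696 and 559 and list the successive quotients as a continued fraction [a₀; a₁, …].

4696 ÷ 559 → quotient 8, remainder 224
559 ÷ 224 → quotient 2, remainder 111
224 ÷ 111 → quotient 2, remainder 2
111 ÷ 2 → quotient 55, remainder 1
2 ÷ 1 → quotient 2, remainder 0

[8; 2, 2, 55, 2]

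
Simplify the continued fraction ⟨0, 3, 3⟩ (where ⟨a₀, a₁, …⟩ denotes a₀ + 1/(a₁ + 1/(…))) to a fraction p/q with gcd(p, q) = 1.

Start with 3.
3 + 1/(3/1) = 3 + 1/3 = 10/3
0 + 1/(10/3) = 0 + 3/10 = 3/10

3/10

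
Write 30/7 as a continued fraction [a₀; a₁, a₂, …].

[4; 3, 2]

⌊30/7⌋ = 4, remainder 2
⌊7/2⌋ = 3, remainder 1
⌊2/1⌋ = 2, remainder 0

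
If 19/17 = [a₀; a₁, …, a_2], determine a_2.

2

Repeatedly divide and take the remainder:
19 ÷ 17 → quotient 1, remainder 2
17 ÷ 2 → quotient 8, remainder 1
2 ÷ 1 → quotient 2, remainder 0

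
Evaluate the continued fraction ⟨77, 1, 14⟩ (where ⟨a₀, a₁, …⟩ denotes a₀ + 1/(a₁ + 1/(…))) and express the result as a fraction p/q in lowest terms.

1169/15

Compute successive convergents:
a_0 = 77: 77/1
a_1 = 1: 78/1
a_2 = 14: 1169/15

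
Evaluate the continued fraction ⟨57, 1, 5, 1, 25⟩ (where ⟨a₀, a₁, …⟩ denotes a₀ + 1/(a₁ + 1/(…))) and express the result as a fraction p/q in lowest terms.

Collapse the nested fraction from the inside out:
Start with 25.
1 + 1/(25/1) = 1 + 1/25 = 26/25
5 + 1/(26/25) = 5 + 25/26 = 155/26
1 + 1/(155/26) = 1 + 26/155 = 181/155
57 + 1/(181/155) = 57 + 155/181 = 10472/181

10472/181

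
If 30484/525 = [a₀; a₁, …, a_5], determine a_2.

Apply division with remainder until the remainder is 0:
⌊30484/525⌋ = 58, remainder 34
⌊525/34⌋ = 15, remainder 15
⌊34/15⌋ = 2, remainder 4

2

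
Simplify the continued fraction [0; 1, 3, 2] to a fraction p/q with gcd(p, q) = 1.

7/9

Start with 2.
3 + 1/(2/1) = 3 + 1/2 = 7/2
1 + 1/(7/2) = 1 + 2/7 = 9/7
0 + 1/(9/7) = 0 + 7/9 = 7/9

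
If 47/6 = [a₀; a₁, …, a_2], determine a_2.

5

47 = 7·6 + 5, so a_0 = 7
6 = 1·5 + 1, so a_1 = 1
5 = 5·1 + 0, so a_2 = 5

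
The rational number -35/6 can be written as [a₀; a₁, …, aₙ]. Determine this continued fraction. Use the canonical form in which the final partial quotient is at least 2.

⌊-35/6⌋ = -6, remainder 1
⌊6/1⌋ = 6, remainder 0

[-6; 6]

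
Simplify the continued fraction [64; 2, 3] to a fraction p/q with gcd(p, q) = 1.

451/7

a_0 = 64: 64/1
a_1 = 2: 129/2
a_2 = 3: 451/7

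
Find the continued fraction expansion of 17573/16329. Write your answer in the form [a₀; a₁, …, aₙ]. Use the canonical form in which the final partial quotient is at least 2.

Repeatedly divide and take the remainder:
17573 = 1·16329 + 1244, so a_0 = 1
16329 = 13·1244 + 157, so a_1 = 13
1244 = 7·157 + 145, so a_2 = 7
157 = 1·145 + 12, so a_3 = 1
145 = 12·12 + 1, so a_4 = 12
12 = 12·1 + 0, so a_5 = 12

[1; 13, 7, 1, 12, 12]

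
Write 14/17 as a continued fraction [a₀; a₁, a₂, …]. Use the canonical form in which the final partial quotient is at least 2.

14 ÷ 17 → quotient 0, remainder 14
17 ÷ 14 → quotient 1, remainder 3
14 ÷ 3 → quotient 4, remainder 2
3 ÷ 2 → quotient 1, remainder 1
2 ÷ 1 → quotient 2, remainder 0

[0; 1, 4, 1, 2]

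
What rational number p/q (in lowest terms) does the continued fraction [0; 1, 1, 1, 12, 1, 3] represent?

106/161

Start with 3.
1 + 1/(3/1) = 1 + 1/3 = 4/3
12 + 1/(4/3) = 12 + 3/4 = 51/4
1 + 1/(51/4) = 1 + 4/51 = 55/51
1 + 1/(55/51) = 1 + 51/55 = 106/55
1 + 1/(106/55) = 1 + 55/106 = 161/106
0 + 1/(161/106) = 0 + 106/161 = 106/161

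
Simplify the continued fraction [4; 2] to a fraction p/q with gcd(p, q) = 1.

9/2

Starting at the tail and folding back:
Start with 2.
4 + 1/(2/1) = 4 + 1/2 = 9/2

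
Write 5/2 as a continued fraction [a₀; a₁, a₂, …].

Repeatedly divide and take the remainder:
5 ÷ 2 → quotient 2, remainder 1
2 ÷ 1 → quotient 2, remainder 0

[2; 2]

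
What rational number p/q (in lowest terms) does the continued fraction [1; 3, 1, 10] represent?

Build up convergents one term at a time:
a_0 = 1: 1/1
a_1 = 3: 4/3
a_2 = 1: 5/4
a_3 = 10: 54/43

54/43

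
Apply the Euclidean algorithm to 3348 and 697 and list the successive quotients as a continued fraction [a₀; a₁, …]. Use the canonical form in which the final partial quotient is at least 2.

[4; 1, 4, 11, 2, 2, 2]

⌊3348/697⌋ = 4, remainder 560
⌊697/560⌋ = 1, remainder 137
⌊560/137⌋ = 4, remainder 12
⌊137/12⌋ = 11, remainder 5
⌊12/5⌋ = 2, remainder 2
⌊5/2⌋ = 2, remainder 1
⌊2/1⌋ = 2, remainder 0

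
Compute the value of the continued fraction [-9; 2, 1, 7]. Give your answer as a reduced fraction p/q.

a_0 = -9: -9/1
a_1 = 2: -17/2
a_2 = 1: -26/3
a_3 = 7: -199/23

-199/23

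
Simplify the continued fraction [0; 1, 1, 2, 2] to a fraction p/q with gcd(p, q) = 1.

Start with 2.
2 + 1/(2/1) = 2 + 1/2 = 5/2
1 + 1/(5/2) = 1 + 2/5 = 7/5
1 + 1/(7/5) = 1 + 5/7 = 12/7
0 + 1/(12/7) = 0 + 7/12 = 7/12

7/12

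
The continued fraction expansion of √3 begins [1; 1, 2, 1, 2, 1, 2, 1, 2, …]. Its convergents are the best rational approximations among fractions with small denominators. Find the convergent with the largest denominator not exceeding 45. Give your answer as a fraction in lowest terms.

a_0 = 1: 1/1  (≤ bound)
a_1 = 1: 2/1  (≤ bound)
a_2 = 2: 5/3  (≤ bound)
a_3 = 1: 7/4  (≤ bound)
a_4 = 2: 19/11  (≤ bound)
a_5 = 1: 26/15  (≤ bound)
a_6 = 2: 71/41  (≤ bound)
a_7 = 1: 97/56  (> 45, stop)

71/41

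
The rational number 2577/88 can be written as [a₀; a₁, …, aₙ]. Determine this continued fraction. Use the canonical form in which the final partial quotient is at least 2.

Run the Euclidean algorithm, recording each quotient:
2577 = 29·88 + 25, so a_0 = 29
88 = 3·25 + 13, so a_1 = 3
25 = 1·13 + 12, so a_2 = 1
13 = 1·12 + 1, so a_3 = 1
12 = 12·1 + 0, so a_4 = 12

[29; 3, 1, 1, 12]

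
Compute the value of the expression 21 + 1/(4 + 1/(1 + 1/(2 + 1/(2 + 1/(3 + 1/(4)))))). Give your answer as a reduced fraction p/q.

a_0 = 21: 21/1
a_1 = 4: 85/4
a_2 = 1: 106/5
a_3 = 2: 297/14
a_4 = 2: 700/33
a_5 = 3: 2397/113
a_6 = 4: 10288/485

10288/485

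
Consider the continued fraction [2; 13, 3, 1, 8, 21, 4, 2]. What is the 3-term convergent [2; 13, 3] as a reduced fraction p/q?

83/40

Work from the innermost term outward:
Start with 3.
13 + 1/(3/1) = 13 + 1/3 = 40/3
2 + 1/(40/3) = 2 + 3/40 = 83/40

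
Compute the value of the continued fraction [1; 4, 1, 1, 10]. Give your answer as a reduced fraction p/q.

116/95

Work from the innermost term outward:
Start with 10.
1 + 1/(10/1) = 1 + 1/10 = 11/10
1 + 1/(11/10) = 1 + 10/11 = 21/11
4 + 1/(21/11) = 4 + 11/21 = 95/21
1 + 1/(95/21) = 1 + 21/95 = 116/95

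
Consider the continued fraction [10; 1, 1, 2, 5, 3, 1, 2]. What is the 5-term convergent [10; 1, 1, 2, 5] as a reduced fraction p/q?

286/27

a_0 = 10: 10/1
a_1 = 1: 11/1
a_2 = 1: 21/2
a_3 = 2: 53/5
a_4 = 5: 286/27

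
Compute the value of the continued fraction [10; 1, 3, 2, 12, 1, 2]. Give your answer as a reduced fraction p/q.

a_0 = 10: 10/1
a_1 = 1: 11/1
a_2 = 3: 43/4
a_3 = 2: 97/9
a_4 = 12: 1207/112
a_5 = 1: 1304/121
a_6 = 2: 3815/354

3815/354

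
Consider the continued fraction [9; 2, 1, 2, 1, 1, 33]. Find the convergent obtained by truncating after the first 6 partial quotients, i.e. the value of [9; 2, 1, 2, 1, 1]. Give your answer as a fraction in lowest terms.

178/19

a_0 = 9: 9/1
a_1 = 2: 19/2
a_2 = 1: 28/3
a_3 = 2: 75/8
a_4 = 1: 103/11
a_5 = 1: 178/19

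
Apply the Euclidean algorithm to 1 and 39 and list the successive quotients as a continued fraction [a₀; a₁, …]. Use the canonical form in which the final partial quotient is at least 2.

[0; 39]

Repeatedly divide and take the remainder:
1 ÷ 39 → quotient 0, remainder 1
39 ÷ 1 → quotient 39, remainder 0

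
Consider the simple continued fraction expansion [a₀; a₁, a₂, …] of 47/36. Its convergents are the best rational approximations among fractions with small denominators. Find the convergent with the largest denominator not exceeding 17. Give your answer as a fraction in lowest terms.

17/13

a_0 = 1: 1/1  (≤ bound)
a_1 = 3: 4/3  (≤ bound)
a_2 = 3: 13/10  (≤ bound)
a_3 = 1: 17/13  (≤ bound)
a_4 = 2: 47/36  (> 17, stop)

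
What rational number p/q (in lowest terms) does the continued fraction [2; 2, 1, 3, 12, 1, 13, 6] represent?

Start with 6.
13 + 1/(6/1) = 13 + 1/6 = 79/6
1 + 1/(79/6) = 1 + 6/79 = 85/79
12 + 1/(85/79) = 12 + 79/85 = 1099/85
3 + 1/(1099/85) = 3 + 85/1099 = 3382/1099
1 + 1/(3382/1099) = 1 + 1099/3382 = 4481/3382
2 + 1/(4481/3382) = 2 + 3382/4481 = 12344/4481
2 + 1/(12344/4481) = 2 + 4481/12344 = 29169/12344

29169/12344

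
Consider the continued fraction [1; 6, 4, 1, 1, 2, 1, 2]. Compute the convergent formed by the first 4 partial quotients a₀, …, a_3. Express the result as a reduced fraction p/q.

36/31

Start with 1.
4 + 1/(1/1) = 4 + 1/1 = 5/1
6 + 1/(5/1) = 6 + 1/5 = 31/5
1 + 1/(31/5) = 1 + 5/31 = 36/31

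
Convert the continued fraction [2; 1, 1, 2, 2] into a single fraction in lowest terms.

31/12

Start with 2.
2 + 1/(2/1) = 2 + 1/2 = 5/2
1 + 1/(5/2) = 1 + 2/5 = 7/5
1 + 1/(7/5) = 1 + 5/7 = 12/7
2 + 1/(12/7) = 2 + 7/12 = 31/12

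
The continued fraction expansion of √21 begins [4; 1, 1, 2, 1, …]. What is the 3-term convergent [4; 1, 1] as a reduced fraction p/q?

9/2

Start with 1.
1 + 1/(1/1) = 1 + 1/1 = 2/1
4 + 1/(2/1) = 4 + 1/2 = 9/2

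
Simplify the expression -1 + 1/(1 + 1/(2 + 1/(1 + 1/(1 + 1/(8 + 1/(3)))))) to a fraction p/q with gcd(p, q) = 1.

a_0 = -1: -1/1
a_1 = 1: 0/1
a_2 = 2: -1/3
a_3 = 1: -1/4
a_4 = 1: -2/7
a_5 = 8: -17/60
a_6 = 3: -53/187

-53/187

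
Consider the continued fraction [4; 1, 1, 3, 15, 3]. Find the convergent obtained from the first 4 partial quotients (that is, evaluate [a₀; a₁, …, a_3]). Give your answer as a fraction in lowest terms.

32/7

Starting at the tail and folding back:
Start with 3.
1 + 1/(3/1) = 1 + 1/3 = 4/3
1 + 1/(4/3) = 1 + 3/4 = 7/4
4 + 1/(7/4) = 4 + 4/7 = 32/7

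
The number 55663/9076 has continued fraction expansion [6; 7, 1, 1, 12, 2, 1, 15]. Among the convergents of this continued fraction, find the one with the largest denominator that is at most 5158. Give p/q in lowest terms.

List convergents until the denominator exceeds the bound:
a_0 = 6: 6/1  (≤ bound)
a_1 = 7: 43/7  (≤ bound)
a_2 = 1: 49/8  (≤ bound)
a_3 = 1: 92/15  (≤ bound)
a_4 = 12: 1153/188  (≤ bound)
a_5 = 2: 2398/391  (≤ bound)
a_6 = 1: 3551/579  (≤ bound)
a_7 = 15: 55663/9076  (> 5158, stop)

3551/579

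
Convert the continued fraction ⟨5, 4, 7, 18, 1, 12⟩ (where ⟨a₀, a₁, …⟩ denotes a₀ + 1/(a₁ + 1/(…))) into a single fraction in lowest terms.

a_0 = 5: 5/1
a_1 = 4: 21/4
a_2 = 7: 152/29
a_3 = 18: 2757/526
a_4 = 1: 2909/555
a_5 = 12: 37665/7186

37665/7186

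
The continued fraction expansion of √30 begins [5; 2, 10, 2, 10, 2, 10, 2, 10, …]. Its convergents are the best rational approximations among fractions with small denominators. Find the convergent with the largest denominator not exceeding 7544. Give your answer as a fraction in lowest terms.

a_0 = 5: 5/1  (≤ bound)
a_1 = 2: 11/2  (≤ bound)
a_2 = 10: 115/21  (≤ bound)
a_3 = 2: 241/44  (≤ bound)
a_4 = 10: 2525/461  (≤ bound)
a_5 = 2: 5291/966  (≤ bound)
a_6 = 10: 55435/10121  (> 7544, stop)

5291/966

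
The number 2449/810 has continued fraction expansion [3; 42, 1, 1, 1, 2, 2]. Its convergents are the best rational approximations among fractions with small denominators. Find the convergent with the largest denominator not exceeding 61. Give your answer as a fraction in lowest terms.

a_0 = 3: 3/1  (≤ bound)
a_1 = 42: 127/42  (≤ bound)
a_2 = 1: 130/43  (≤ bound)
a_3 = 1: 257/85  (> 61, stop)

130/43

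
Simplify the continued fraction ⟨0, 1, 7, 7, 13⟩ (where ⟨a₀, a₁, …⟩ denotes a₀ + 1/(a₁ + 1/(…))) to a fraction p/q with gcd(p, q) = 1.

657/749

a_0 = 0: 0/1
a_1 = 1: 1/1
a_2 = 7: 7/8
a_3 = 7: 50/57
a_4 = 13: 657/749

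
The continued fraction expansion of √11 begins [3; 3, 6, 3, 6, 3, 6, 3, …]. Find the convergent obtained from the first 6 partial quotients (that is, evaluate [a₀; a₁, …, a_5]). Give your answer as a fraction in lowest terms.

Starting at the tail and folding back:
Start with 3.
6 + 1/(3/1) = 6 + 1/3 = 19/3
3 + 1/(19/3) = 3 + 3/19 = 60/19
6 + 1/(60/19) = 6 + 19/60 = 379/60
3 + 1/(379/60) = 3 + 60/379 = 1197/379
3 + 1/(1197/379) = 3 + 379/1197 = 3970/1197

3970/1197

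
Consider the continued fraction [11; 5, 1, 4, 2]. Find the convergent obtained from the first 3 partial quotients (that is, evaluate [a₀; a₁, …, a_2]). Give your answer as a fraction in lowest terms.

Use the convergent recurrence hₖ = aₖ·hₖ₋₁ + hₖ₋₂ (and likewise for the denominators kₖ):
a_0 = 11: 11/1
a_1 = 5: 56/5
a_2 = 1: 67/6

67/6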